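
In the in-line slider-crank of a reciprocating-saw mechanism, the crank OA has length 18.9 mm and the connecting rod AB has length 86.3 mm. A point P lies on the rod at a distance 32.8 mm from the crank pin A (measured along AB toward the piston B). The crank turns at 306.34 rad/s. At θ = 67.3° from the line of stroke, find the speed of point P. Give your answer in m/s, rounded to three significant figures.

ω = 306.3 rad/s.  Crank-pin speed |V_A| = rω = 5.7898 m/s, perpendicular to OA.
Rod angle: sinφ = −(r/L) sinθ ⇒ φ = -11.656°; ω_rod = −rω cosθ/√(L²−r²sin²θ) = -26.435 rad/s.
V_P = V_A + ω_rod × AP, with AP = 0.0328 m along the rod.
Components: V_Px = −rω sinθ − a·ω_rod·sinφ = -5.5165 m/s;  V_Py = rω cosθ + a·ω_rod·cosφ = +1.3851 m/s.
|V_P| = √(V_Px² + V_Py²) = 5.6878 m/s.

5.69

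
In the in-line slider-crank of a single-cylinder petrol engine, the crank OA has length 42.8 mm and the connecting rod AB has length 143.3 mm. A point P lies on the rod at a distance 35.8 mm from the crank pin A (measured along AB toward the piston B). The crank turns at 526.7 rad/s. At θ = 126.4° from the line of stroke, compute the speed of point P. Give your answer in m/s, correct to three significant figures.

ω = 526.7 rad/s.  Crank-pin speed |V_A| = rω = 22.543 m/s, perpendicular to OA.
Rod angle: sinφ = −(r/L) sinθ ⇒ φ = -13.910°; ω_rod = −rω cosθ/√(L²−r²sin²θ) = +96.172 rad/s.
V_P = V_A + ω_rod × AP, with AP = 0.0358 m along the rod.
Components: V_Px = −rω sinθ − a·ω_rod·sinφ = -17.317 m/s;  V_Py = rω cosθ + a·ω_rod·cosφ = -10.035 m/s.
|V_P| = √(V_Px² + V_Py²) = 20.015 m/s.

20.0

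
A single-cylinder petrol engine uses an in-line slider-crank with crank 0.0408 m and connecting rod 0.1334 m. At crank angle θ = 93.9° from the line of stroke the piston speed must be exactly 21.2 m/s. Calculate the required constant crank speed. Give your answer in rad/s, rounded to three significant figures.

532

For an in-line slider-crank, |v_piston| = rω|sinθ|·[1 + r cosθ/√(L² − r² sin²θ)].
With r = 0.0408 m, L = 0.1334 m, θ = 93.9°: the bracketed kinematic factor |dx/dθ| = 0.039816 m.
ω = v/|dx/dθ| = 21.2/0.039816 = 532.44 rad/s.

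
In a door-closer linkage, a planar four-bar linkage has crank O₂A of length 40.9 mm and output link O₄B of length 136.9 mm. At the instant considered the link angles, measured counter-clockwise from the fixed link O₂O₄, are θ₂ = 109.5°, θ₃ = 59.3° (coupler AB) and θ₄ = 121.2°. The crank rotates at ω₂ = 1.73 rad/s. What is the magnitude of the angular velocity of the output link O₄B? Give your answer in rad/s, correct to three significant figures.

0.450

ω₂ = 1.73 rad/s
Differentiating the loop-closure r₂e^{iθ₂}+r₃e^{iθ₃}=r₁+r₄e^{iθ₄} gives r₂ω₂e^{iθ₂}+r₃ω₃e^{iθ₃}=r₄ω₄e^{iθ₄}.
Eliminating the other unknown: ω₄ = r₂ω₂ sin(θ₂−θ₃) / [r₄ sin(θ₄−θ₃)].
Numerator sine = +0.76828; denominator sine = +0.88213.
Result = 0.0409·1.73·(+0.76828) / (0.1369·(+0.88213)) = +0.45015 rad/s; magnitude 0.45015 rad/s.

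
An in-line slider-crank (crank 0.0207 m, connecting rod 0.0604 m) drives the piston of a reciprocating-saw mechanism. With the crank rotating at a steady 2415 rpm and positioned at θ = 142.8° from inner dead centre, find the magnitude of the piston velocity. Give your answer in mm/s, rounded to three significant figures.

ω = 2π·2415/60 = 252.9 rad/s
For an in-line slider-crank, x = r cosθ + √(L² − r² sin²θ), so v = −rω sinθ·[1 + r cosθ/√(L² − r² sin²θ)].
With r = 0.0207 m, L = 0.0604 m, θ = 142.8°: √(L² − r² sin²θ) = 0.059089 m.
v = −0.0207·252.9·0.60460·[1 + 0.0207·-0.79653/0.059089] = -2.2819 m/s.
|v| = 2.2819 m/s = 2281.9 mm/s.

2280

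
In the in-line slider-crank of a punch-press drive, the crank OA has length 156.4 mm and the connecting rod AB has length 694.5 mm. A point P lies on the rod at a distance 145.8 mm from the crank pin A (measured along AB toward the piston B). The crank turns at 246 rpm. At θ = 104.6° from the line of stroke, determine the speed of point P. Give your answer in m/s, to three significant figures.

ω = 25.76 rad/s.  Crank-pin speed |V_A| = rω = 4.029 m/s, perpendicular to OA.
Rod angle: sinφ = −(r/L) sinθ ⇒ φ = -12.587°; ω_rod = −rω cosθ/√(L²−r²sin²θ) = +1.4984 rad/s.
V_P = V_A + ω_rod × AP, with AP = 0.1458 m along the rod.
Components: V_Px = −rω sinθ − a·ω_rod·sinφ = -3.8513 m/s;  V_Py = rω cosθ + a·ω_rod·cosφ = -0.80239 m/s.
|V_P| = √(V_Px² + V_Py²) = 3.934 m/s.

3.93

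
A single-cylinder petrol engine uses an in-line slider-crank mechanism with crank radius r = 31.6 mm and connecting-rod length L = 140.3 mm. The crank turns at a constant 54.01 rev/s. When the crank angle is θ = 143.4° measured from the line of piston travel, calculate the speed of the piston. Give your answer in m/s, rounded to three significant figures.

ω = 2π·54 = 339.4 rad/s
For an in-line slider-crank, x = r cosθ + √(L² − r² sin²θ), so v = −rω sinθ·[1 + r cosθ/√(L² − r² sin²θ)].
With r = 0.0316 m, L = 0.1403 m, θ = 143.4°: √(L² − r² sin²θ) = 0.13903 m.
v = −0.0316·339.4·0.59622·[1 + 0.0316·-0.80282/0.13903] = -5.227 m/s.
|v| = 5.227 m/s.

5.23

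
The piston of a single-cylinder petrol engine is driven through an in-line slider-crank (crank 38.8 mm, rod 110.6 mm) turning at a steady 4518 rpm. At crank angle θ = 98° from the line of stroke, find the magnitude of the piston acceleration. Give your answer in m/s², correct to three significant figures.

4320

ω = 2π·4518/60 = 473.1 rad/s
x(θ) = r cosθ + √(L² − r² sin²θ); with ω constant, a = ω²·d²x/dθ².
d²x/dθ² = −r cosθ − r²(cos2θ)/√u − r⁴ sin²2θ/(4u^{3/2}),  u = L² − r² sin²θ = 0.0107561 m².
Substituting r = 0.0388 m, L = 0.1106 m, θ = 98°: d²x/dθ² = +0.019315 m.
a = ω²·d²x/dθ² = (473.1)²·(+0.019315) = +4323.5 m/s²;  |a| = 4323.5 m/s².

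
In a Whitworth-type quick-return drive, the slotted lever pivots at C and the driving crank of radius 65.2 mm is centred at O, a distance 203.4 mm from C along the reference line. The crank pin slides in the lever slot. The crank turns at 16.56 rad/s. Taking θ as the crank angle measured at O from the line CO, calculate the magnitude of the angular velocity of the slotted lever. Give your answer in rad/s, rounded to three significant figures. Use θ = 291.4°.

2.72

ω = 16.56 rad/s
Crank pin A relative to C: A = (d + r cosθ, r sinθ); lever angle φ = atan2(r sinθ, d + r cosθ).
Differentiating tanφ: φ̇ = rω(d cosθ + r)/(d² + r² + 2dr cosθ).
d² + r² + 2dr cosθ = |CA|² = 0.0553004 m²;  d cosθ + r = +0.13942 m.
|ω_lever| = |0.0652·16.56·+0.13942| / 0.0553004 = 2.722 rad/s.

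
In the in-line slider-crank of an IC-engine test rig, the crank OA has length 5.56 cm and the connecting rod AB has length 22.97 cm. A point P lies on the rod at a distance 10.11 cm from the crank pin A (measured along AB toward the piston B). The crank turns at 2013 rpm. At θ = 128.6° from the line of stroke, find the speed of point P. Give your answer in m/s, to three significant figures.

9.47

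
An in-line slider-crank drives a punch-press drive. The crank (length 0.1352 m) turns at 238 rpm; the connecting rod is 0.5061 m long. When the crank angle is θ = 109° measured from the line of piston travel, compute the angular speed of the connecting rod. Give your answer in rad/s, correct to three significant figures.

2.24

ω = 24.92 rad/s (converted from 238 rpm).
The rod makes angle φ with the slider axis where L sinφ = r sinθ; differentiating, L cosφ·φ̇ = r ω cosθ.
L cosφ = √(L² − r² sin²θ) = 0.48969 m.
|ω_rod| = r ω |cosθ| / √(L² − r² sin²θ) = 0.1352·24.92·0.32557/0.48969 = 2.2403 rad/s.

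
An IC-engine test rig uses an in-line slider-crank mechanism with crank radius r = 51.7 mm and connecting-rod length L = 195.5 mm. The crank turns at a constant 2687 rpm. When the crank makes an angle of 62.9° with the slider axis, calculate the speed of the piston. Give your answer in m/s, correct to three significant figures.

ω = 2π·2687/60 = 281.4 rad/s
For an in-line slider-crank, x = r cosθ + √(L² − r² sin²θ), so v = −rω sinθ·[1 + r cosθ/√(L² − r² sin²θ)].
With r = 0.0517 m, L = 0.1955 m, θ = 62.9°: √(L² − r² sin²θ) = 0.19001 m.
v = −0.0517·281.4·0.89021·[1 + 0.0517·0.45554/0.19001] = -14.556 m/s.
|v| = 14.556 m/s.

14.6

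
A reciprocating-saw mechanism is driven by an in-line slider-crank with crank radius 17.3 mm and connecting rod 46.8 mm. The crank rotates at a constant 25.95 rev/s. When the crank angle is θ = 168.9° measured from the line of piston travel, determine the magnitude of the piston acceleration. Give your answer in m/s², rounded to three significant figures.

ω = 2π·25.9 = 163 rad/s
x(θ) = r cosθ + √(L² − r² sin²θ); with ω constant, a = ω²·d²x/dθ².
d²x/dθ² = −r cosθ − r²(cos2θ)/√u − r⁴ sin²2θ/(4u^{3/2}),  u = L² − r² sin²θ = 0.00217915 m².
Substituting r = 0.0173 m, L = 0.0468 m, θ = 168.9°: d²x/dθ² = +0.011009 m.
a = ω²·d²x/dθ² = (163)²·(+0.011009) = +292.67 m/s²;  |a| = 292.67 m/s².

293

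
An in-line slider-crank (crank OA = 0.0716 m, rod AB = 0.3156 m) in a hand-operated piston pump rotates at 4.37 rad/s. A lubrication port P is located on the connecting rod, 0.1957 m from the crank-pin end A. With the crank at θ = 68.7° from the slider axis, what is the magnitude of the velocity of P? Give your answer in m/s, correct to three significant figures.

ω = 4.37 rad/s.  Crank-pin speed |V_A| = rω = 0.31289 m/s, perpendicular to OA.
Rod angle: sinφ = −(r/L) sinθ ⇒ φ = -12.203°; ω_rod = −rω cosθ/√(L²−r²sin²θ) = -0.36846 rad/s.
V_P = V_A + ω_rod × AP, with AP = 0.1957 m along the rod.
Components: V_Px = −rω sinθ − a·ω_rod·sinφ = -0.30676 m/s;  V_Py = rω cosθ + a·ω_rod·cosφ = +0.04318 m/s.
|V_P| = √(V_Px² + V_Py²) = 0.30978 m/s.

0.310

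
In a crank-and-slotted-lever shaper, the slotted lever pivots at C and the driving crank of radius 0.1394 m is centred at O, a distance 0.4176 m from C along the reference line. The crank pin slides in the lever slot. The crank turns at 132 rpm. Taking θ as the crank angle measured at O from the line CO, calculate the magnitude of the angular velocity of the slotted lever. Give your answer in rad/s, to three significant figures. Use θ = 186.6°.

ω = 13.82 rad/s (from 132 rpm).
Crank pin A relative to C: A = (d + r cosθ, r sinθ); lever angle φ = atan2(r sinθ, d + r cosθ).
Differentiating tanφ: φ̇ = rω(d cosθ + r)/(d² + r² + 2dr cosθ).
d² + r² + 2dr cosθ = |CA|² = 0.0781668 m²;  d cosθ + r = -0.27543 m.
|ω_lever| = |0.1394·13.82·-0.27543| / 0.0781668 = 6.7898 rad/s.

6.79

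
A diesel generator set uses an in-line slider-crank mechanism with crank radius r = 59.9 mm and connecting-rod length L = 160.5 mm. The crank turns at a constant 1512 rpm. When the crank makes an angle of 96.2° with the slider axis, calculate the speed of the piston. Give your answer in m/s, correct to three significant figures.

9.02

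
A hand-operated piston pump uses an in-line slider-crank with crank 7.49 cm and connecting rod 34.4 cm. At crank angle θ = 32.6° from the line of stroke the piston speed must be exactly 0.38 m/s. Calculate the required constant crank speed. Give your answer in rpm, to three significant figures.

75.9

For an in-line slider-crank, |v_piston| = rω|sinθ|·[1 + r cosθ/√(L² − r² sin²θ)].
With r = 0.0749 m, L = 0.344 m, θ = 32.6°: the bracketed kinematic factor |dx/dθ| = 0.047807 m.
ω = v/|dx/dθ| = 0.38/0.047807 = 7.9485 rad/s.
N = 60ω/(2π) = 75.903 rpm.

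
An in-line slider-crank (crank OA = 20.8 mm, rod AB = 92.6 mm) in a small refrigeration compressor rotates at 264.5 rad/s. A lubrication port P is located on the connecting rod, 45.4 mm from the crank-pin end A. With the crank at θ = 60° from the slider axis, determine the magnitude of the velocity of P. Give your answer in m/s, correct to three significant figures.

5.22

ω = 264.5 rad/s.  Crank-pin speed |V_A| = rω = 5.5016 m/s, perpendicular to OA.
Rod angle: sinφ = −(r/L) sinθ ⇒ φ = -11.217°; ω_rod = −rω cosθ/√(L²−r²sin²θ) = -30.285 rad/s.
V_P = V_A + ω_rod × AP, with AP = 0.0454 m along the rod.
Components: V_Px = −rω sinθ − a·ω_rod·sinφ = -5.032 m/s;  V_Py = rω cosθ + a·ω_rod·cosφ = +1.4021 m/s.
|V_P| = √(V_Px² + V_Py²) = 5.2237 m/s.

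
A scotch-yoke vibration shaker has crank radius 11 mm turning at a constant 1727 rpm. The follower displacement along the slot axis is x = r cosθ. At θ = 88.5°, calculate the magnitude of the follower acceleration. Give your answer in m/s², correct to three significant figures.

9.42

ω = 180.9 rad/s (from 1727 rpm).
x = r cosθ ⇒ ẍ = −rω² cosθ (ω constant).
|a| = rω²|cosθ| = 0.011·(180.9)²·|cos 88.5°| = 9.4179 m/s².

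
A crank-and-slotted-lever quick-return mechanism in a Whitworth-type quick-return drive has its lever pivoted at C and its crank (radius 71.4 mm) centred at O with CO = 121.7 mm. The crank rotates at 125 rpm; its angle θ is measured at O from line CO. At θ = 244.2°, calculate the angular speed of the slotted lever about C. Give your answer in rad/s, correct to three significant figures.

1.40

ω = 13.09 rad/s (from 125 rpm).
Crank pin A relative to C: A = (d + r cosθ, r sinθ); lever angle φ = atan2(r sinθ, d + r cosθ).
Differentiating tanφ: φ̇ = rω(d cosθ + r)/(d² + r² + 2dr cosθ).
d² + r² + 2dr cosθ = |CA|² = 0.0123451 m²;  d cosθ + r = +0.018432 m.
|ω_lever| = |0.0714·13.09·+0.018432| / 0.0123451 = 1.3955 rad/s.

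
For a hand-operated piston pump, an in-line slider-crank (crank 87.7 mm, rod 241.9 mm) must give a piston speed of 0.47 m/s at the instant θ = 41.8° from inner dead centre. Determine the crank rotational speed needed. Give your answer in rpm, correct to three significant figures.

For an in-line slider-crank, |v_piston| = rω|sinθ|·[1 + r cosθ/√(L² − r² sin²θ)].
With r = 0.0877 m, L = 0.2419 m, θ = 41.8°: the bracketed kinematic factor |dx/dθ| = 0.074736 m.
ω = v/|dx/dθ| = 0.47/0.074736 = 6.2888 rad/s.
N = 60ω/(2π) = 60.054 rpm.

60.1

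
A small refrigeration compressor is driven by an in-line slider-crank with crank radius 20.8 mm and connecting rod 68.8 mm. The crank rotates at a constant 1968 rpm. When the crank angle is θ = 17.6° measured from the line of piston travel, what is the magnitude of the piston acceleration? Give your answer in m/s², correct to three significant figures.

1060

ω = 2π·1968/60 = 206.1 rad/s
x(θ) = r cosθ + √(L² − r² sin²θ); with ω constant, a = ω²·d²x/dθ².
d²x/dθ² = −r cosθ − r²(cos2θ)/√u − r⁴ sin²2θ/(4u^{3/2}),  u = L² − r² sin²θ = 0.00469388 m².
Substituting r = 0.0208 m, L = 0.0688 m, θ = 17.6°: d²x/dθ² = -0.025035 m.
a = ω²·d²x/dθ² = (206.1)²·(-0.025035) = -1063.3 m/s²;  |a| = 1063.3 m/s².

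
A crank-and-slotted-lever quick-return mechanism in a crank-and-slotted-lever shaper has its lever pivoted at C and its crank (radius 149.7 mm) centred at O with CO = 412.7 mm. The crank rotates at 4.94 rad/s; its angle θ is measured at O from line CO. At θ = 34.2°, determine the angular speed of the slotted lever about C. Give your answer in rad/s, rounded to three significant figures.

ω = 4.94 rad/s
Crank pin A relative to C: A = (d + r cosθ, r sinθ); lever angle φ = atan2(r sinθ, d + r cosθ).
Differentiating tanφ: φ̇ = rω(d cosθ + r)/(d² + r² + 2dr cosθ).
d² + r² + 2dr cosθ = |CA|² = 0.294927 m²;  d cosθ + r = +0.49104 m.
|ω_lever| = |0.1497·4.94·+0.49104| / 0.294927 = 1.2313 rad/s.

1.23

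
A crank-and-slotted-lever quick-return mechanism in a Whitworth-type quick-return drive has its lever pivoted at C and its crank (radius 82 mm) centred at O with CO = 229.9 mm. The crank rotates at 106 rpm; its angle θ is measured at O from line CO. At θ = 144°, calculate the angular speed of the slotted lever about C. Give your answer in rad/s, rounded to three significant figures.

ω = 11.1 rad/s (from 106 rpm).
Crank pin A relative to C: A = (d + r cosθ, r sinθ); lever angle φ = atan2(r sinθ, d + r cosθ).
Differentiating tanφ: φ̇ = rω(d cosθ + r)/(d² + r² + 2dr cosθ).
d² + r² + 2dr cosθ = |CA|² = 0.0290752 m²;  d cosθ + r = -0.10399 m.
|ω_lever| = |0.082·11.1·-0.10399| / 0.0290752 = 3.2556 rad/s.

3.26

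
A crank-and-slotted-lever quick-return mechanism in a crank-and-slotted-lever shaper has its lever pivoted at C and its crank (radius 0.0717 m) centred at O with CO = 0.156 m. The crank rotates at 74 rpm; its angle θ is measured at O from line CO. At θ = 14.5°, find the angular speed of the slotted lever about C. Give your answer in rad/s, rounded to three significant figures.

2.42

ω = 7.749 rad/s (from 74 rpm).
Crank pin A relative to C: A = (d + r cosθ, r sinθ); lever angle φ = atan2(r sinθ, d + r cosθ).
Differentiating tanφ: φ̇ = rω(d cosθ + r)/(d² + r² + 2dr cosθ).
d² + r² + 2dr cosθ = |CA|² = 0.0511347 m²;  d cosθ + r = +0.22273 m.
|ω_lever| = |0.0717·7.749·+0.22273| / 0.0511347 = 2.4202 rad/s.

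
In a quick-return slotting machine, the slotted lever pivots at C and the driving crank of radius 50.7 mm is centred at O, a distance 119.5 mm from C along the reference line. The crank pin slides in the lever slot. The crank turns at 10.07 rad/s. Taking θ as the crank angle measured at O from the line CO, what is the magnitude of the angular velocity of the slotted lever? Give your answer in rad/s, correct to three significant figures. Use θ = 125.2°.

0.941

ω = 10.07 rad/s
Crank pin A relative to C: A = (d + r cosθ, r sinθ); lever angle φ = atan2(r sinθ, d + r cosθ).
Differentiating tanφ: φ̇ = rω(d cosθ + r)/(d² + r² + 2dr cosθ).
d² + r² + 2dr cosθ = |CA|² = 0.00986594 m²;  d cosθ + r = -0.018184 m.
|ω_lever| = |0.0507·10.07·-0.018184| / 0.00986594 = 0.94098 rad/s.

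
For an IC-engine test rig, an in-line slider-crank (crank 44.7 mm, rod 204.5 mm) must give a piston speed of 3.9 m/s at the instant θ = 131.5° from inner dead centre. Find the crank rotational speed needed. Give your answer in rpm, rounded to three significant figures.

For an in-line slider-crank, |v_piston| = rω|sinθ|·[1 + r cosθ/√(L² − r² sin²θ)].
With r = 0.0447 m, L = 0.2045 m, θ = 131.5°: the bracketed kinematic factor |dx/dθ| = 0.028563 m.
ω = v/|dx/dθ| = 3.9/0.028563 = 136.54 rad/s.
N = 60ω/(2π) = 1303.9 rpm.

1300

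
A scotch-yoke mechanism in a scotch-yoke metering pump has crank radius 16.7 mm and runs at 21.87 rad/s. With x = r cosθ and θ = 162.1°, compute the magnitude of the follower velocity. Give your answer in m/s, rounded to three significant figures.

ω = 21.87 rad/s
x = r cosθ ⇒ ẋ = −rω sinθ.
|v| = rω|sinθ| = 0.0167·21.87·|sin 162.1°| = 0.11226 m/s.

0.112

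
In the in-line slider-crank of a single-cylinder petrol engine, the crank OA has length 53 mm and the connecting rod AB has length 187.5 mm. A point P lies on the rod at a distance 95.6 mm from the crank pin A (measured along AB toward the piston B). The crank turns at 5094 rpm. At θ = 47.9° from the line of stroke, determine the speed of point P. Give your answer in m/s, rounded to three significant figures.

24.9

ω = 533.4 rad/s.  Crank-pin speed |V_A| = rω = 28.272 m/s, perpendicular to OA.
Rod angle: sinφ = −(r/L) sinθ ⇒ φ = -12.107°; ω_rod = −rω cosθ/√(L²−r²sin²θ) = -103.39 rad/s.
V_P = V_A + ω_rod × AP, with AP = 0.0956 m along the rod.
Components: V_Px = −rω sinθ − a·ω_rod·sinφ = -23.05 m/s;  V_Py = rω cosθ + a·ω_rod·cosφ = +9.2903 m/s.
|V_P| = √(V_Px² + V_Py²) = 24.852 m/s.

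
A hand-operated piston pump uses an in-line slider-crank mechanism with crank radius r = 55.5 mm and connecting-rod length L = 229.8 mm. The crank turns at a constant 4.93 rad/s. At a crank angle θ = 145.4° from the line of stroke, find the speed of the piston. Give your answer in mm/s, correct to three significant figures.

124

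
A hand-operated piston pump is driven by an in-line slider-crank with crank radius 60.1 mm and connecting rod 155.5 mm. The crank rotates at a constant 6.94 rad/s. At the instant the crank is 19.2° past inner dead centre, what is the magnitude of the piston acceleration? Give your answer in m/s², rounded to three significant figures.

3.63

ω = 6.94 rad/s
x(θ) = r cosθ + √(L² − r² sin²θ); with ω constant, a = ω²·d²x/dθ².
d²x/dθ² = −r cosθ − r²(cos2θ)/√u − r⁴ sin²2θ/(4u^{3/2}),  u = L² − r² sin²θ = 0.0237896 m².
Substituting r = 0.0601 m, L = 0.1555 m, θ = 19.2°: d²x/dθ² = -0.075453 m.
a = ω²·d²x/dθ² = (6.94)²·(-0.075453) = -3.6341 m/s²;  |a| = 3.6341 m/s².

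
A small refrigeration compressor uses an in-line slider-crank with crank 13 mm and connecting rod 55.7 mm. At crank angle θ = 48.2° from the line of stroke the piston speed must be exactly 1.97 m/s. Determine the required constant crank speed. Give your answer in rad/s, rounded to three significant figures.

For an in-line slider-crank, |v_piston| = rω|sinθ|·[1 + r cosθ/√(L² − r² sin²θ)].
With r = 0.013 m, L = 0.0557 m, θ = 48.2°: the bracketed kinematic factor |dx/dθ| = 0.011222 m.
ω = v/|dx/dθ| = 1.97/0.011222 = 175.55 rad/s.

176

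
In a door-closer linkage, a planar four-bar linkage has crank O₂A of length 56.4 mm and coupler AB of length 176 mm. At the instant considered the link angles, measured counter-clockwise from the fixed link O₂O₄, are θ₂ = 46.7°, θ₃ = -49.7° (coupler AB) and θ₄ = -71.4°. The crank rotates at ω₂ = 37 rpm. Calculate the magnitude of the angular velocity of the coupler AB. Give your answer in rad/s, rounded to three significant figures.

2.96

ω₂ = 3.875 rad/s (from 37 rpm).
Differentiating the loop-closure r₂e^{iθ₂}+r₃e^{iθ₃}=r₁+r₄e^{iθ₄} gives r₂ω₂e^{iθ₂}+r₃ω₃e^{iθ₃}=r₄ω₄e^{iθ₄}.
Eliminating the other unknown: ω₃ = r₂ω₂ sin(θ₄−θ₂) / [r₃ sin(θ₃−θ₄)].
Numerator sine = -0.88213; denominator sine = +0.36975.
Result = 0.0564·3.875·(-0.88213) / (0.176·(+0.36975)) = -2.9623 rad/s; magnitude 2.9623 rad/s.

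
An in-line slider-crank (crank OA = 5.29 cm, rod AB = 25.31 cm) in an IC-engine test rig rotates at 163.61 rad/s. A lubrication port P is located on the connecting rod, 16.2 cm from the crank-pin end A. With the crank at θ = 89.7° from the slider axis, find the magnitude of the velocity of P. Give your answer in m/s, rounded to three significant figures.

ω = 163.6 rad/s.  Crank-pin speed |V_A| = rω = 8.655 m/s, perpendicular to OA.
Rod angle: sinφ = −(r/L) sinθ ⇒ φ = -12.064°; ω_rod = −rω cosθ/√(L²−r²sin²θ) = -0.18309 rad/s.
V_P = V_A + ω_rod × AP, with AP = 0.162 m along the rod.
Components: V_Px = −rω sinθ − a·ω_rod·sinφ = -8.661 m/s;  V_Py = rω cosθ + a·ω_rod·cosφ = +0.016311 m/s.
|V_P| = √(V_Px² + V_Py²) = 8.6611 m/s.

8.66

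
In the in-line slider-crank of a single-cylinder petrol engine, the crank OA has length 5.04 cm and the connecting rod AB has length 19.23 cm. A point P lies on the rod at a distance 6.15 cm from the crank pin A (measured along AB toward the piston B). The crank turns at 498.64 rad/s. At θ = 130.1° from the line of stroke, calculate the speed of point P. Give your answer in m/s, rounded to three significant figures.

21.2

ω = 498.6 rad/s.  Crank-pin speed |V_A| = rω = 25.131 m/s, perpendicular to OA.
Rod angle: sinφ = −(r/L) sinθ ⇒ φ = -11.565°; ω_rod = −rω cosθ/√(L²−r²sin²θ) = +85.924 rad/s.
V_P = V_A + ω_rod × AP, with AP = 0.0615 m along the rod.
Components: V_Px = −rω sinθ − a·ω_rod·sinφ = -18.164 m/s;  V_Py = rω cosθ + a·ω_rod·cosφ = -11.011 m/s.
|V_P| = √(V_Px² + V_Py²) = 21.241 m/s.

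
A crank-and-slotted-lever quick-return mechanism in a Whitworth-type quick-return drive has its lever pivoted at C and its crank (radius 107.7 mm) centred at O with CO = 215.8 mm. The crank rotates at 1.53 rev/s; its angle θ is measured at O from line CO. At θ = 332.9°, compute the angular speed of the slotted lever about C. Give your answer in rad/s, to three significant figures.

ω = 9.613 rad/s (from 1.53 rev/s).
Crank pin A relative to C: A = (d + r cosθ, r sinθ); lever angle φ = atan2(r sinθ, d + r cosθ).
Differentiating tanφ: φ̇ = rω(d cosθ + r)/(d² + r² + 2dr cosθ).
d² + r² + 2dr cosθ = |CA|² = 0.099549 m²;  d cosθ + r = +0.29981 m.
|ω_lever| = |0.1077·9.613·+0.29981| / 0.099549 = 3.1181 rad/s.

3.12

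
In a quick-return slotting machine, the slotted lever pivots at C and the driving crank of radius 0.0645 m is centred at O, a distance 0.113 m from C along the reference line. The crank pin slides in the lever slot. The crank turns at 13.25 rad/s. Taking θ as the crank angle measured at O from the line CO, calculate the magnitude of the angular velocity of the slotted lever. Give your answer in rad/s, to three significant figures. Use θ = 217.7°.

ω = 13.25 rad/s
Crank pin A relative to C: A = (d + r cosθ, r sinθ); lever angle φ = atan2(r sinθ, d + r cosθ).
Differentiating tanφ: φ̇ = rω(d cosθ + r)/(d² + r² + 2dr cosθ).
d² + r² + 2dr cosθ = |CA|² = 0.00539558 m²;  d cosθ + r = -0.024908 m.
|ω_lever| = |0.0645·13.25·-0.024908| / 0.00539558 = 3.9453 rad/s.

3.95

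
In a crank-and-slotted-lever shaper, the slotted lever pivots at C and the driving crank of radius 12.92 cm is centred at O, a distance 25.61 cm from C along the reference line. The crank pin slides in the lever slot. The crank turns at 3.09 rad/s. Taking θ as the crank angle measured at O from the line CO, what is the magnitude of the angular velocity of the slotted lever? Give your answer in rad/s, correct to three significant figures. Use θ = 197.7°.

ω = 3.09 rad/s
Crank pin A relative to C: A = (d + r cosθ, r sinθ); lever angle φ = atan2(r sinθ, d + r cosθ).
Differentiating tanφ: φ̇ = rω(d cosθ + r)/(d² + r² + 2dr cosθ).
d² + r² + 2dr cosθ = |CA|² = 0.0192363 m²;  d cosθ + r = -0.11478 m.
|ω_lever| = |0.1292·3.09·-0.11478| / 0.0192363 = 2.3821 rad/s.

2.38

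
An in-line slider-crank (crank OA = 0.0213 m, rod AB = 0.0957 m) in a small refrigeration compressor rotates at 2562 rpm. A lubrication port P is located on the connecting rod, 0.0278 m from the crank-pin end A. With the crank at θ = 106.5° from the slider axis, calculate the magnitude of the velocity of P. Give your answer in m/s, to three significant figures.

5.50

ω = 268.3 rad/s.  Crank-pin speed |V_A| = rω = 5.7146 m/s, perpendicular to OA.
Rod angle: sinφ = −(r/L) sinθ ⇒ φ = -12.322°; ω_rod = −rω cosθ/√(L²−r²sin²θ) = +17.36 rad/s.
V_P = V_A + ω_rod × AP, with AP = 0.0278 m along the rod.
Components: V_Px = −rω sinθ − a·ω_rod·sinφ = -5.3763 m/s;  V_Py = rω cosθ + a·ω_rod·cosφ = -1.1516 m/s.
|V_P| = √(V_Px² + V_Py²) = 5.4982 m/s.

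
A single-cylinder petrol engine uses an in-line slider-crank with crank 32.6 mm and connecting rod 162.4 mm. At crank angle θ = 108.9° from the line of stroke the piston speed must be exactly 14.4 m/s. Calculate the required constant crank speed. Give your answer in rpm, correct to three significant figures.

4770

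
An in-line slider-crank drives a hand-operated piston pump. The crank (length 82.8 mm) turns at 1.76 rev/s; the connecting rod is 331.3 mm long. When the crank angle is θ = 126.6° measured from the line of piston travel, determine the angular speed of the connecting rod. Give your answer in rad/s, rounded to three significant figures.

1.68

ω = 11.06 rad/s (converted from 1.76 rev/s).
The rod makes angle φ with the slider axis where L sinφ = r sinθ; differentiating, L cosφ·φ̇ = r ω cosθ.
L cosφ = √(L² − r² sin²θ) = 0.32456 m.
|ω_rod| = r ω |cosθ| / √(L² − r² sin²θ) = 0.0828·11.06·0.59622/0.32456 = 1.682 rad/s.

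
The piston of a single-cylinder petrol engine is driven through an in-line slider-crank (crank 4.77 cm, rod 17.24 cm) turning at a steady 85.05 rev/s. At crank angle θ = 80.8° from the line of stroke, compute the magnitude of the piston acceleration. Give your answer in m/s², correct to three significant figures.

ω = 2π·85 = 534.4 rad/s
x(θ) = r cosθ + √(L² − r² sin²θ); with ω constant, a = ω²·d²x/dθ².
d²x/dθ² = −r cosθ − r²(cos2θ)/√u − r⁴ sin²2θ/(4u^{3/2}),  u = L² − r² sin²θ = 0.0275046 m².
Substituting r = 0.0477 m, L = 0.1724 m, θ = 80.8°: d²x/dθ² = +0.0053634 m.
a = ω²·d²x/dθ² = (534.4)²·(+0.0053634) = +1531.6 m/s²;  |a| = 1531.6 m/s².

1530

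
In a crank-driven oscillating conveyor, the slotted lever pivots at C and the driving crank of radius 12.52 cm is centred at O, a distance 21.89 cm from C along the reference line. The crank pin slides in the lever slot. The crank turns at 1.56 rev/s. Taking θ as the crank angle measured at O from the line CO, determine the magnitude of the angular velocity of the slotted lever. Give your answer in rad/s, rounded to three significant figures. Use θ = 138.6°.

2.13

ω = 9.802 rad/s (from 1.56 rev/s).
Crank pin A relative to C: A = (d + r cosθ, r sinθ); lever angle φ = atan2(r sinθ, d + r cosθ).
Differentiating tanφ: φ̇ = rω(d cosθ + r)/(d² + r² + 2dr cosθ).
d² + r² + 2dr cosθ = |CA|² = 0.0224767 m²;  d cosθ + r = -0.038999 m.
|ω_lever| = |0.1252·9.802·-0.038999| / 0.0224767 = 2.1293 rad/s.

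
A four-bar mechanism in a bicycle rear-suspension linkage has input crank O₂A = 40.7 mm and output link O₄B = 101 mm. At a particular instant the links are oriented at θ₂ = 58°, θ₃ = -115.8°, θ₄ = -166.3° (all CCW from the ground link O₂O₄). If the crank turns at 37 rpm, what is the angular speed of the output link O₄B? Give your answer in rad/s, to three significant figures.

0.219

ω₂ = 3.875 rad/s (from 37 rpm).
Differentiating the loop-closure r₂e^{iθ₂}+r₃e^{iθ₃}=r₁+r₄e^{iθ₄} gives r₂ω₂e^{iθ₂}+r₃ω₃e^{iθ₃}=r₄ω₄e^{iθ₄}.
Eliminating the other unknown: ω₄ = r₂ω₂ sin(θ₂−θ₃) / [r₄ sin(θ₄−θ₃)].
Numerator sine = +0.10800; denominator sine = -0.77162.
Result = 0.0407·3.875·(+0.10800) / (0.101·(-0.77162)) = -0.21853 rad/s; magnitude 0.21853 rad/s.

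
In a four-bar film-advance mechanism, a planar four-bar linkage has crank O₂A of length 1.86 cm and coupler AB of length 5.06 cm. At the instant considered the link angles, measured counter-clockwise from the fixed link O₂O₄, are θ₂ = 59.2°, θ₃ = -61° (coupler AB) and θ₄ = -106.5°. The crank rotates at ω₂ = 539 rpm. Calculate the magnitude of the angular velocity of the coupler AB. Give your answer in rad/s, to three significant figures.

7.19

ω₂ = 56.44 rad/s (from 539 rpm).
Differentiating the loop-closure r₂e^{iθ₂}+r₃e^{iθ₃}=r₁+r₄e^{iθ₄} gives r₂ω₂e^{iθ₂}+r₃ω₃e^{iθ₃}=r₄ω₄e^{iθ₄}.
Eliminating the other unknown: ω₃ = r₂ω₂ sin(θ₄−θ₂) / [r₃ sin(θ₃−θ₄)].
Numerator sine = -0.24700; denominator sine = +0.71325.
Result = 0.0186·56.44·(-0.24700) / (0.0506·(+0.71325)) = -7.1851 rad/s; magnitude 7.1851 rad/s.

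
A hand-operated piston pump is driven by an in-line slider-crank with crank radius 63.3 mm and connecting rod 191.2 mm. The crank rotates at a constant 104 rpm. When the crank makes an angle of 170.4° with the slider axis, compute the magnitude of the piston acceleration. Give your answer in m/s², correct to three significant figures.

5.04

ω = 2π·104/60 = 10.89 rad/s
x(θ) = r cosθ + √(L² − r² sin²θ); with ω constant, a = ω²·d²x/dθ².
d²x/dθ² = −r cosθ − r²(cos2θ)/√u − r⁴ sin²2θ/(4u^{3/2}),  u = L² − r² sin²θ = 0.036446 m².
Substituting r = 0.0633 m, L = 0.1912 m, θ = 170.4°: d²x/dθ² = +0.04253 m.
a = ω²·d²x/dθ² = (10.89)²·(+0.04253) = +5.0445 m/s²;  |a| = 5.0445 m/s².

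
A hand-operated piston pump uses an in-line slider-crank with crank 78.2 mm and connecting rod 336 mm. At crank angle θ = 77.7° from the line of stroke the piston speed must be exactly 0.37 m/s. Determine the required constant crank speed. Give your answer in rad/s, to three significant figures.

4.61

For an in-line slider-crank, |v_piston| = rω|sinθ|·[1 + r cosθ/√(L² − r² sin²θ)].
With r = 0.0782 m, L = 0.336 m, θ = 77.7°: the bracketed kinematic factor |dx/dθ| = 0.080295 m.
ω = v/|dx/dθ| = 0.37/0.080295 = 4.608 rad/s.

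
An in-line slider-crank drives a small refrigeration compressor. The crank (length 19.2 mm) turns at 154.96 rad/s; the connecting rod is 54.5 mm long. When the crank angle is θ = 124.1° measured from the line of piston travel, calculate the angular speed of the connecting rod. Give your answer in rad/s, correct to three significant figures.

ω = 155 rad/s
The rod makes angle φ with the slider axis where L sinφ = r sinθ; differentiating, L cosφ·φ̇ = r ω cosθ.
L cosφ = √(L² − r² sin²θ) = 0.052129 m.
|ω_rod| = r ω |cosθ| / √(L² − r² sin²θ) = 0.0192·155·0.56064/0.052129 = 31.998 rad/s.

32.0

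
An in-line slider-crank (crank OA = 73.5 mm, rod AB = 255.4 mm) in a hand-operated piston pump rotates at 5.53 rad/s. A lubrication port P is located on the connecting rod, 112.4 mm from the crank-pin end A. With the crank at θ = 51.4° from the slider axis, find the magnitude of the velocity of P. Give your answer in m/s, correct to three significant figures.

ω = 5.53 rad/s.  Crank-pin speed |V_A| = rω = 0.40646 m/s, perpendicular to OA.
Rod angle: sinφ = −(r/L) sinθ ⇒ φ = -12.998°; ω_rod = −rω cosθ/√(L²−r²sin²θ) = -1.019 rad/s.
V_P = V_A + ω_rod × AP, with AP = 0.1124 m along the rod.
Components: V_Px = −rω sinθ − a·ω_rod·sinφ = -0.34341 m/s;  V_Py = rω cosθ + a·ω_rod·cosφ = +0.14198 m/s.
|V_P| = √(V_Px² + V_Py²) = 0.37161 m/s.

0.372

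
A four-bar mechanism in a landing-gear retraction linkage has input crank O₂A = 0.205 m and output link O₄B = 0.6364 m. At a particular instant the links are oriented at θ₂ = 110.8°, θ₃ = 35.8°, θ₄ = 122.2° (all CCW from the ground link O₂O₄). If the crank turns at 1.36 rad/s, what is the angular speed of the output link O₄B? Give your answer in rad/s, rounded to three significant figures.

ω₂ = 1.36 rad/s
Differentiating the loop-closure r₂e^{iθ₂}+r₃e^{iθ₃}=r₁+r₄e^{iθ₄} gives r₂ω₂e^{iθ₂}+r₃ω₃e^{iθ₃}=r₄ω₄e^{iθ₄}.
Eliminating the other unknown: ω₄ = r₂ω₂ sin(θ₂−θ₃) / [r₄ sin(θ₄−θ₃)].
Numerator sine = +0.96593; denominator sine = +0.99803.
Result = 0.205·1.36·(+0.96593) / (0.6364·(+0.99803)) = +0.424 rad/s; magnitude 0.424 rad/s.

0.424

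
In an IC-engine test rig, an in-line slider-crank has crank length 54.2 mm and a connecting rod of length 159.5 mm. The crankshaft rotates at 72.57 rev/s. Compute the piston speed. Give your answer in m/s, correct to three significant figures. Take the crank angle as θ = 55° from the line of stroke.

24.4

ω = 2π·72.6 = 456 rad/s
For an in-line slider-crank, x = r cosθ + √(L² − r² sin²θ), so v = −rω sinθ·[1 + r cosθ/√(L² − r² sin²θ)].
With r = 0.0542 m, L = 0.1595 m, θ = 55°: √(L² − r² sin²θ) = 0.1532 m.
v = −0.0542·456·0.81915·[1 + 0.0542·0.57358/0.1532] = -24.352 m/s.
|v| = 24.352 m/s.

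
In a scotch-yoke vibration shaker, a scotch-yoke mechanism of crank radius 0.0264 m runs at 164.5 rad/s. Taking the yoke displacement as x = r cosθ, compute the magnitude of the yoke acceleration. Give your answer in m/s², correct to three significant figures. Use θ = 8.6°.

ω = 164.5 rad/s
x = r cosθ ⇒ ẍ = −rω² cosθ (ω constant).
|a| = rω²|cosθ| = 0.0264·(164.5)²·|cos 8.6°| = 706.36 m/s².

706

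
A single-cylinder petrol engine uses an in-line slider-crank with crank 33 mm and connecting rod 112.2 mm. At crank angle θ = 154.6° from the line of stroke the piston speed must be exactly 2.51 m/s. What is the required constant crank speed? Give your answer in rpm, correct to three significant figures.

For an in-line slider-crank, |v_piston| = rω|sinθ|·[1 + r cosθ/√(L² − r² sin²θ)].
With r = 0.033 m, L = 0.1122 m, θ = 154.6°: the bracketed kinematic factor |dx/dθ| = 0.010364 m.
ω = v/|dx/dθ| = 2.51/0.010364 = 242.19 rad/s.
N = 60ω/(2π) = 2312.7 rpm.

2310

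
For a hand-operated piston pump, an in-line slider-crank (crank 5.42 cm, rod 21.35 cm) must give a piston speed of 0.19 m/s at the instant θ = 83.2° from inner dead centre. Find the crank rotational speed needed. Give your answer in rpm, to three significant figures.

For an in-line slider-crank, |v_piston| = rω|sinθ|·[1 + r cosθ/√(L² − r² sin²θ)].
With r = 0.0542 m, L = 0.2135 m, θ = 83.2°: the bracketed kinematic factor |dx/dθ| = 0.05549 m.
ω = v/|dx/dθ| = 0.19/0.05549 = 3.424 rad/s.
N = 60ω/(2π) = 32.697 rpm.

32.7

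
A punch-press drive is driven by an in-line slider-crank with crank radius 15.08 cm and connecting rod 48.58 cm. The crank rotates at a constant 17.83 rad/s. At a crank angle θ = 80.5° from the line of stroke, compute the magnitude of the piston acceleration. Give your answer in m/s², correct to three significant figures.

6.82

ω = 17.83 rad/s
x(θ) = r cosθ + √(L² − r² sin²θ); with ω constant, a = ω²·d²x/dθ².
d²x/dθ² = −r cosθ − r²(cos2θ)/√u − r⁴ sin²2θ/(4u^{3/2}),  u = L² − r² sin²θ = 0.21388 m².
Substituting r = 0.1508 m, L = 0.4858 m, θ = 80.5°: d²x/dθ² = +0.021465 m.
a = ω²·d²x/dθ² = (17.83)²·(+0.021465) = +6.824 m/s²;  |a| = 6.824 m/s².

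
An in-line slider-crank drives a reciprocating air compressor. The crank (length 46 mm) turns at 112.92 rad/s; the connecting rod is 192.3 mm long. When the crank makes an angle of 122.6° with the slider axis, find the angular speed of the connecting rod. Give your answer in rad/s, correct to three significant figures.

14.9

ω = 112.9 rad/s
The rod makes angle φ with the slider axis where L sinφ = r sinθ; differentiating, L cosφ·φ̇ = r ω cosθ.
L cosφ = √(L² − r² sin²θ) = 0.18835 m.
|ω_rod| = r ω |cosθ| / √(L² − r² sin²θ) = 0.046·112.9·0.53877/0.18835 = 14.858 rad/s.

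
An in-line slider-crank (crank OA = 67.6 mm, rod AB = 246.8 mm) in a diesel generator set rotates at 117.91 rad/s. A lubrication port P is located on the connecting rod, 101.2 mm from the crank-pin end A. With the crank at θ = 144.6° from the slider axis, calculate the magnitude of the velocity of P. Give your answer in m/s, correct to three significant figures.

5.68

ω = 117.9 rad/s.  Crank-pin speed |V_A| = rω = 7.9707 m/s, perpendicular to OA.
Rod angle: sinφ = −(r/L) sinθ ⇒ φ = -9.130°; ω_rod = −rω cosθ/√(L²−r²sin²θ) = +26.663 rad/s.
V_P = V_A + ω_rod × AP, with AP = 0.1012 m along the rod.
Components: V_Px = −rω sinθ − a·ω_rod·sinφ = -4.1891 m/s;  V_Py = rω cosθ + a·ω_rod·cosφ = -3.833 m/s.
|V_P| = √(V_Px² + V_Py²) = 5.6781 m/s.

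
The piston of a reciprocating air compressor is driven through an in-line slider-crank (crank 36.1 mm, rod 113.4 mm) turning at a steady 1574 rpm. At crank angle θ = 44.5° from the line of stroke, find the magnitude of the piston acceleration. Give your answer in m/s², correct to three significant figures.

ω = 2π·1574/60 = 164.8 rad/s
x(θ) = r cosθ + √(L² − r² sin²θ); with ω constant, a = ω²·d²x/dθ².
d²x/dθ² = −r cosθ − r²(cos2θ)/√u − r⁴ sin²2θ/(4u^{3/2}),  u = L² − r² sin²θ = 0.0122193 m².
Substituting r = 0.0361 m, L = 0.1134 m, θ = 44.5°: d²x/dθ² = -0.026268 m.
a = ω²·d²x/dθ² = (164.8)²·(-0.026268) = -713.67 m/s²;  |a| = 713.67 m/s².

714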